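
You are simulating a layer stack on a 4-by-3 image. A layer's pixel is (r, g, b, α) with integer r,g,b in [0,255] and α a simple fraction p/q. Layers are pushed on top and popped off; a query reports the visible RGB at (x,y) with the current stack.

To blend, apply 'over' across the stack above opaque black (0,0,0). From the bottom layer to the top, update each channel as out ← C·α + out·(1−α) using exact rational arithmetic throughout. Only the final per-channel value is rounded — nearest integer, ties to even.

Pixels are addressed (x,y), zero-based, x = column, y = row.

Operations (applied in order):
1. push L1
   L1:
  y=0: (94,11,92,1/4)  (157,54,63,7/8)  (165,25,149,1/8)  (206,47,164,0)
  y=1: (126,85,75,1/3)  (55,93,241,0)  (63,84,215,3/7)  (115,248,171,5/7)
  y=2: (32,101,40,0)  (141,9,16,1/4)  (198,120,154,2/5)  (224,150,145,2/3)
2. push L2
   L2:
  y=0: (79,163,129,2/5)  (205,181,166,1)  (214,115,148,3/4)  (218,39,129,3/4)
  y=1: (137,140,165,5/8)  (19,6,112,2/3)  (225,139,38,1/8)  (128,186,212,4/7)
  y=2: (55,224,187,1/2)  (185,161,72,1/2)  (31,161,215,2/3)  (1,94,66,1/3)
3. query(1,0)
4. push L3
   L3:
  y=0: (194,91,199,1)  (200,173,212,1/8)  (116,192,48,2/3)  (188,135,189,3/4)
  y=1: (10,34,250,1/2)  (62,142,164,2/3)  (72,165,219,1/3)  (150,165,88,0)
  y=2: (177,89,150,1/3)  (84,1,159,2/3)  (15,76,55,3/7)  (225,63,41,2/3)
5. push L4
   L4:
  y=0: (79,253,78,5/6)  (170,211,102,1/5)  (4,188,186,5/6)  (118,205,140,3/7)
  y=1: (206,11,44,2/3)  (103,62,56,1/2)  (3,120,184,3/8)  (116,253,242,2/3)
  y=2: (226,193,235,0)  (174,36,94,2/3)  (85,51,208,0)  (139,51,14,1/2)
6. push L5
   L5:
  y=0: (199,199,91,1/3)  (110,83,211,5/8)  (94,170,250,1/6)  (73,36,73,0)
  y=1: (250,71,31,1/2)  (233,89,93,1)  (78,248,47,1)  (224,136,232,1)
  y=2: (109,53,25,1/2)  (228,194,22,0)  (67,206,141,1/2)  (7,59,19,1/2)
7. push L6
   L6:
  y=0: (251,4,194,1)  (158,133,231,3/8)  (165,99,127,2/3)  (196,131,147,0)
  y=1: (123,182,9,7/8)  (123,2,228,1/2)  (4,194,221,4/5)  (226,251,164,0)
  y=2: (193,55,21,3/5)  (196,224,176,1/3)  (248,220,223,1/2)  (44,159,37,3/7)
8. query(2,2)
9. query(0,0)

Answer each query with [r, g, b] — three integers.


at x=1,y=0 over L1,L2:
after L1 α=7/8: [1099/8, 189/4, 441/8]
after L2 α=1: [205, 181, 166]
→ [205, 181, 166]

at x=2,y=2 over L1,L2,L3,L4,L5,L6:
L1 α=2/5: [396/5, 48, 308/5]
L2 α=2/3: [706/15, 370/3, 2458/15]
L3 α=3/7: [3499/105, 2164/21, 12307/105]
L4 α=0: [3499/105, 2164/21, 12307/105]
L5 α=1/2: [5267/105, 3245/21, 13556/105]
L6 α=1/2: [31307/210, 7865/42, 36971/210]
rounded: [149, 187, 176]

at x=0,y=0 over L1,L2,L3,L4,L5,L6:
after L1 α=1/4: [47/2, 11/4, 23]
after L2 α=2/5: [457/10, 1337/20, 327/5]
after L3 α=1: [194, 91, 199]
after L4 α=5/6: [589/6, 226, 589/6]
after L5 α=1/3: [1186/9, 217, 862/9]
after L6 α=1: [251, 4, 194]
→ [251, 4, 194]


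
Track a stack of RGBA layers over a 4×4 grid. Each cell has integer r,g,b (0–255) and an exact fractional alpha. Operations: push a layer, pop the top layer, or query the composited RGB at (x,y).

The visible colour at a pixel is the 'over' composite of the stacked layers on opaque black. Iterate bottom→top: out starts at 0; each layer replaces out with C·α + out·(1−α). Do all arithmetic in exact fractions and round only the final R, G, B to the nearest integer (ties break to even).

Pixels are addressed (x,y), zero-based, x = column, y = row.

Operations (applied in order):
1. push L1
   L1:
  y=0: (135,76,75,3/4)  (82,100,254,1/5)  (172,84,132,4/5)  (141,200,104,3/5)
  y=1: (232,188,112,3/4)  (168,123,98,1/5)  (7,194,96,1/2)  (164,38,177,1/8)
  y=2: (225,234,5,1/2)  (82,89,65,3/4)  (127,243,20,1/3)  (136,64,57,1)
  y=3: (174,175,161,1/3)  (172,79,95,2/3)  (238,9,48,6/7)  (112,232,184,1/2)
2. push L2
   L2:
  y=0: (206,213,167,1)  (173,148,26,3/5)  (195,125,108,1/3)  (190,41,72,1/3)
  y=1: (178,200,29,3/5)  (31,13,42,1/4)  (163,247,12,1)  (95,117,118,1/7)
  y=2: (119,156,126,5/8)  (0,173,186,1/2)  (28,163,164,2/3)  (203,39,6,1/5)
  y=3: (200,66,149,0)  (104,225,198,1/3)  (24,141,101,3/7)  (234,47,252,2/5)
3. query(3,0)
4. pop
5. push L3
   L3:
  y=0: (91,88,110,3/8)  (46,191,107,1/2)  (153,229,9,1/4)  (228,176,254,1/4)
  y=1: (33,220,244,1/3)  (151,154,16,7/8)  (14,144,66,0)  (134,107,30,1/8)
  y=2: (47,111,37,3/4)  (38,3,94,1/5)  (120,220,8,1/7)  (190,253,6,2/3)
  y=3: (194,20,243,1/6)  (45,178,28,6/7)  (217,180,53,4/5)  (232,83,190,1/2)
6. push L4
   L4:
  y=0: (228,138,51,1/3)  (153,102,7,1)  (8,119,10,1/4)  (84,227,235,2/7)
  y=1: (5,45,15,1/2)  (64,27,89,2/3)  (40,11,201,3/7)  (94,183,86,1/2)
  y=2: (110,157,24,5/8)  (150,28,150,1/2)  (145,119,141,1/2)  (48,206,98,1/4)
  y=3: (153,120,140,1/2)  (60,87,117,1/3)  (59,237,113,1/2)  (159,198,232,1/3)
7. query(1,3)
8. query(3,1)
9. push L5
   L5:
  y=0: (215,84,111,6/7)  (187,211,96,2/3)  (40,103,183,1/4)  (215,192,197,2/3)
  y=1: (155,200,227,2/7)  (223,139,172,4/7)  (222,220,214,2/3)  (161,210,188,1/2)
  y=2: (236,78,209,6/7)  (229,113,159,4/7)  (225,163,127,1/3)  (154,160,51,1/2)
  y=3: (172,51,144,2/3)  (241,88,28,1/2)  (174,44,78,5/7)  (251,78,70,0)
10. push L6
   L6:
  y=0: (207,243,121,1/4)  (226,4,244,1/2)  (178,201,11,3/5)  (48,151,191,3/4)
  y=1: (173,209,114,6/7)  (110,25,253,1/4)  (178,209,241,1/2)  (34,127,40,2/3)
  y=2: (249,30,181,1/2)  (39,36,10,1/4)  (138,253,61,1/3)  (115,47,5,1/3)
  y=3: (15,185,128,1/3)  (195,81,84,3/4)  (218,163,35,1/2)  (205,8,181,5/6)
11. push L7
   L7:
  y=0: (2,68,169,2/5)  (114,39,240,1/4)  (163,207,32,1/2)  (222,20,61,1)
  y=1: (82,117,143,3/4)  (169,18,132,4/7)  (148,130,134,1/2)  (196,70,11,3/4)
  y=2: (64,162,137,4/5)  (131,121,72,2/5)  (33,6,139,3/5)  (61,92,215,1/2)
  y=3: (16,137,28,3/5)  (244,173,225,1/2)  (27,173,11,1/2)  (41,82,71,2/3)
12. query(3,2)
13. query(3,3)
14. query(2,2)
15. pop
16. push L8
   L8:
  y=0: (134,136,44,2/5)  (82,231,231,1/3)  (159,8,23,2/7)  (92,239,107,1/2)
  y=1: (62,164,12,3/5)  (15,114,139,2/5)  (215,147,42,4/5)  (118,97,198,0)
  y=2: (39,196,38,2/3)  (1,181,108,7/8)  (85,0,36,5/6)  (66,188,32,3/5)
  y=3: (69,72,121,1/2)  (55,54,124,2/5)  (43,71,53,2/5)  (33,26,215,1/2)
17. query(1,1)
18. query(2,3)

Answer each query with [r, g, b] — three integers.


(3,0) stack=L1,L2; from [0,0,0]:
L1 α=3/5: [423/5, 120, 312/5]
L2 α=1/3: [1796/15, 281/3, 328/5]
→ [120, 94, 66]

query (1,3) [L1,L3,L4] — begin 0,0,0
L1 α=2/3: [344/3, 158/3, 190/3]
L3 α=6/7: [1154/21, 3362/21, 694/21]
L4 α=1/3: [3568/63, 8551/63, 3845/63]
rounded: [57, 136, 61]

(3,1) stack=L1,L3,L4; from [0,0,0]:
+L1 (α=1/8) → [41/2, 19/4, 177/8]
+L3 (α=1/8) → [555/16, 561/32, 1479/64]
+L4 (α=1/2) → [2059/32, 6417/64, 6983/128]
rounded: [64, 100, 55]

at x=3,y=2 over L1,L3,L4,L5,L6,L7:
+L1 (α=1) → [136, 64, 57]
+L3 (α=2/3) → [172, 190, 23]
+L4 (α=1/4) → [141, 194, 167/4]
+L5 (α=1/2) → [295/2, 177, 371/8]
+L6 (α=1/3) → [410/3, 401/3, 391/12]
+L7 (α=1/2) → [593/6, 677/6, 2971/24]
→ [99, 113, 124]

at x=3,y=3 over L1,L3,L4,L5,L6,L7:
L1 α=1/2: [56, 116, 92]
L3 α=1/2: [144, 199/2, 141]
L4 α=1/3: [149, 397/3, 514/3]
L5 α=0: [149, 397/3, 514/3]
L6 α=5/6: [587/3, 517/18, 3229/18]
L7 α=2/3: [833/9, 3469/54, 5785/54]
→ [93, 64, 107]

query (2,2) [L1,L3,L4,L5,L6,L7] — begin 0,0,0
+L1 (α=1/3) → [127/3, 81, 20/3]
+L3 (α=1/7) → [374/7, 706/7, 48/7]
+L4 (α=1/2) → [1389/14, 1539/14, 1035/14]
+L5 (α=1/3) → [988/7, 2680/21, 1924/21]
+L6 (α=1/3) → [2942/21, 10673/63, 5129/63]
+L7 (α=3/5) → [7963/105, 4496/63, 36529/315]
rounded: [76, 71, 116]

(1,1) stack=L1,L3,L4,L5,L6,L8; from [0,0,0]:
L1 α=1/5: [168/5, 123/5, 98/5]
L3 α=7/8: [5453/40, 5513/40, 329/20]
L4 α=2/3: [10573/120, 7673/120, 3889/60]
L5 α=4/7: [46253/280, 29913/280, 17649/140]
L6 α=1/4: [169559/1120, 96739/1120, 88367/560]
L8 α=2/5: [542277/5600, 545577/5600, 420781/2800]
rounded: [97, 97, 150]

(2,3) stack=L1,L3,L4,L5,L6,L8; from [0,0,0]:
+L1 (α=6/7) → [204, 54/7, 288/7]
+L3 (α=4/5) → [1072/5, 5094/35, 1772/35]
+L4 (α=1/2) → [1367/10, 13389/70, 5727/70]
+L5 (α=5/7) → [5717/35, 21089/245, 19377/245]
+L6 (α=1/2) → [13347/70, 30512/245, 13976/245]
+L8 (α=2/5) → [46061/350, 126326/1225, 67898/1225]
= [132, 103, 55]


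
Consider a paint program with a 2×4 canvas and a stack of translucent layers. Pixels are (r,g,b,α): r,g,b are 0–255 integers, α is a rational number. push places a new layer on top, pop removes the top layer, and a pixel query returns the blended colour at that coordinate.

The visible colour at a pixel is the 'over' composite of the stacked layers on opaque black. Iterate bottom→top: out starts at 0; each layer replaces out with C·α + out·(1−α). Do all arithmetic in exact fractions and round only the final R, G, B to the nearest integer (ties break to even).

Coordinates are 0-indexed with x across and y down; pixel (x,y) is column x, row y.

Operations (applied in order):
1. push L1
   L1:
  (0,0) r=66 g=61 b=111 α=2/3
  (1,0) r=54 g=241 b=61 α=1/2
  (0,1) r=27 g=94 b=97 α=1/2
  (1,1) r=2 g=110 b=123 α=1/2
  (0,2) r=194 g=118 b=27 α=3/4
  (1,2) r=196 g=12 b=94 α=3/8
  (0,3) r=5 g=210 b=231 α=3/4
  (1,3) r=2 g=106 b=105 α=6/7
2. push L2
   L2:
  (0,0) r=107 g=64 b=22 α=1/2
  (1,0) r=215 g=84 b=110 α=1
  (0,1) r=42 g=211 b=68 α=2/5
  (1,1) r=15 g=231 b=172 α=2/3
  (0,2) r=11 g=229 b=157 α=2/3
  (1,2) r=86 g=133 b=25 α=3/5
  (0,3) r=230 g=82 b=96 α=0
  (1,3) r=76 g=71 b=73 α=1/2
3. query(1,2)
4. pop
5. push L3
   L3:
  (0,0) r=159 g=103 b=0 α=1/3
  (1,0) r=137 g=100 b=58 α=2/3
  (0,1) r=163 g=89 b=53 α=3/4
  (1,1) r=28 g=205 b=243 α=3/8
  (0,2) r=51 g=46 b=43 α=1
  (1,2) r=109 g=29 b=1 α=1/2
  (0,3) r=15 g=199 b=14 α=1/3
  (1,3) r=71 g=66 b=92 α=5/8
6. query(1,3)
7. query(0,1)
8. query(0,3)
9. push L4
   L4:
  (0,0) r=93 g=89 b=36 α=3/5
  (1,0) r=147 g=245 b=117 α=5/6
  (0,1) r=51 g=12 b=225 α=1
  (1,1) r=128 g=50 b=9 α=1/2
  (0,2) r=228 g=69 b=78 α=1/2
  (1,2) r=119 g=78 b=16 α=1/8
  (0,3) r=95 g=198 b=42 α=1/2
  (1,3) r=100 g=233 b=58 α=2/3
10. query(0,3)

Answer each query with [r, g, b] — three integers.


at x=1,y=2 over L1,L2:
L1 α=3/8: [147/2, 9/2, 141/4]
L2 α=3/5: [81, 408/5, 291/10]
= [81, 82, 29]

query (1,3) [L1,L3] — begin 0,0,0
+L1 (α=6/7) → [12/7, 636/7, 90]
+L3 (α=5/8) → [2521/56, 2109/28, 365/4]
= [45, 75, 91]

query (0,1) [L1,L3] — begin 0,0,0
after L1 α=1/2: [27/2, 47, 97/2]
after L3 α=3/4: [1005/8, 157/2, 415/8]
→ [126, 78, 52]

(0,3) stack=L1,L3; from [0,0,0]:
after L1 α=3/4: [15/4, 315/2, 693/4]
after L3 α=1/3: [15/2, 514/3, 721/6]
rounded: [8, 171, 120]

(0,3) stack=L1,L3,L4; from [0,0,0]:
L1 α=3/4: [15/4, 315/2, 693/4]
L3 α=1/3: [15/2, 514/3, 721/6]
L4 α=1/2: [205/4, 554/3, 973/12]
rounded: [51, 185, 81]


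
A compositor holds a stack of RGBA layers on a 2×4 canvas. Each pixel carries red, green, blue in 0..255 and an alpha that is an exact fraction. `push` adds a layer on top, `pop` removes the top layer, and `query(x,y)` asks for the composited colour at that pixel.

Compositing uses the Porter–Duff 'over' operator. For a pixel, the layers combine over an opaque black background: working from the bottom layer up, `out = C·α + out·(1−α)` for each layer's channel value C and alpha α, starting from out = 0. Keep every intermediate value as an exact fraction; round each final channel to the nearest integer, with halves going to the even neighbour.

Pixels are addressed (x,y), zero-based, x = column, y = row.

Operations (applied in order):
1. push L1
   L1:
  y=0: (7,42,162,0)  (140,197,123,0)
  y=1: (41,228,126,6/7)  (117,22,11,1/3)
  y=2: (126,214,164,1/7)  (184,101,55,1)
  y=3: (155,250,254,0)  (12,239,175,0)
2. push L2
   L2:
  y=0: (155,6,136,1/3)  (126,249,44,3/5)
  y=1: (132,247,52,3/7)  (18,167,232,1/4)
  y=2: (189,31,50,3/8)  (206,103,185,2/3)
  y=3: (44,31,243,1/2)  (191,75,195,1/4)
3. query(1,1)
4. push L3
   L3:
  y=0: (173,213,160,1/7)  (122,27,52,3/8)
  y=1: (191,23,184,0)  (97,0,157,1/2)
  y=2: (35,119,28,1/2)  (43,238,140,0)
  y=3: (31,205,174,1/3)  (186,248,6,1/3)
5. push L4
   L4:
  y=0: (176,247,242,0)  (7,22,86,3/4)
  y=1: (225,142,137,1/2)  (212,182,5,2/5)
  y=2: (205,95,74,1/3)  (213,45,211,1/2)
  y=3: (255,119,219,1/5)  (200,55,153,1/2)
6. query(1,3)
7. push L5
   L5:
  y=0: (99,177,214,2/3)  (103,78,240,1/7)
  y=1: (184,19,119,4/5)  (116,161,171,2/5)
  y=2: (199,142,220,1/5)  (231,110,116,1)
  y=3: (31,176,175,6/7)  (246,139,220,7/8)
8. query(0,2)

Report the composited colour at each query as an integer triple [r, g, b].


(1,1) stack=L1,L2; from [0,0,0]:
L1 α=1/3: [39, 22/3, 11/3]
L2 α=1/4: [135/4, 189/4, 243/4]
rounded: [34, 47, 61]

(1,3) stack=L1,L2,L3,L4; from [0,0,0]:
L1 α=0: [0, 0, 0]
L2 α=1/4: [191/4, 75/4, 195/4]
L3 α=1/3: [563/6, 571/6, 69/2]
L4 α=1/2: [1763/12, 901/12, 375/4]
= [147, 75, 94]

query (0,2) [L1,L2,L3,L4,L5] — begin 0,0,0
after L1 α=1/7: [18, 214/7, 164/7]
after L2 α=3/8: [657/8, 1721/56, 935/28]
after L3 α=1/2: [937/16, 8385/112, 1719/56]
after L4 α=1/3: [859/8, 13705/168, 3791/84]
after L5 α=1/5: [1257/10, 19669/210, 8411/105]
= [126, 94, 80]


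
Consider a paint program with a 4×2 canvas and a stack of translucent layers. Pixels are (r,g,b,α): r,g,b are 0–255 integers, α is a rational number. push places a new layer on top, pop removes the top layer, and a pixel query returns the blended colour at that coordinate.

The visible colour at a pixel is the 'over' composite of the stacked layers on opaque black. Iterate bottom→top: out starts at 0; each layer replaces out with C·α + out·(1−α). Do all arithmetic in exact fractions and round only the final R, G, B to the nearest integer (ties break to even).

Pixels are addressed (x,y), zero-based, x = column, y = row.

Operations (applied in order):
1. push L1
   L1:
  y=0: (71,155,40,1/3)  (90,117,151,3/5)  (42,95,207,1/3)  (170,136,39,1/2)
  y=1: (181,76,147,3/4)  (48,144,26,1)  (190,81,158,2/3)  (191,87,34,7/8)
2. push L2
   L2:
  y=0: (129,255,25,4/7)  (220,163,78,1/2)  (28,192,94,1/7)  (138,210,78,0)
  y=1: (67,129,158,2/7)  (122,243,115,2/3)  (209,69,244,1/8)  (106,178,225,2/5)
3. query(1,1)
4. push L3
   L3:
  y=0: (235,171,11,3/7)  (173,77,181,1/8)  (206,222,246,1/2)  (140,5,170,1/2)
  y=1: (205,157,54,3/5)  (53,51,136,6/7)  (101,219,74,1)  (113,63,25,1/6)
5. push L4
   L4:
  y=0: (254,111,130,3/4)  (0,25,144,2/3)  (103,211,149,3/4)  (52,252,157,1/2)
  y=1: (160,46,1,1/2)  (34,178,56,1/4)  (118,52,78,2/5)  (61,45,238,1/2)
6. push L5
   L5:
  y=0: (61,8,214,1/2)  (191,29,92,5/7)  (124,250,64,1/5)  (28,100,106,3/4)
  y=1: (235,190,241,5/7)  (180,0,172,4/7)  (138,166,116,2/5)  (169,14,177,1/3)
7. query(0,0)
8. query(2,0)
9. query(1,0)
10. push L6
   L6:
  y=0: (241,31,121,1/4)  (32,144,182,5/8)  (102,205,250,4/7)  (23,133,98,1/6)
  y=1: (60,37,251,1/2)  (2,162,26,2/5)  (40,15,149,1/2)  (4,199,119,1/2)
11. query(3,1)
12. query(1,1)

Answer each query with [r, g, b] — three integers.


at x=1,y=1 over L1,L2:
L1 α=1: [48, 144, 26]
L2 α=2/3: [292/3, 210, 256/3]
rounded: [97, 210, 85]

query (0,0) [L1,L2,L3,L4,L5] — begin 0,0,0
+L1 (α=1/3) → [71/3, 155/3, 40/3]
+L2 (α=4/7) → [587/7, 1175/7, 20]
+L3 (α=3/7) → [7283/49, 8291/49, 113/7]
+L4 (α=3/4) → [44621/196, 6152/49, 2843/28]
+L5 (α=1/2) → [56577/392, 3272/49, 8835/56]
rounded: [144, 67, 158]

query (2,0) [L1,L2,L3,L4,L5] — begin 0,0,0
+L1 (α=1/3) → [14, 95/3, 69]
+L2 (α=1/7) → [16, 382/7, 508/7]
+L3 (α=1/2) → [111, 968/7, 1115/7]
+L4 (α=3/4) → [105, 5399/28, 1061/7]
+L5 (α=1/5) → [544/5, 7149/35, 4692/35]
rounded: [109, 204, 134]

query (1,0) [L1,L2,L3,L4,L5] — begin 0,0,0
L1 α=3/5: [54, 351/5, 453/5]
L2 α=1/2: [137, 583/5, 843/10]
L3 α=1/8: [283/2, 2233/20, 7711/80]
L4 α=2/3: [283/6, 3233/60, 30751/240]
L5 α=5/7: [3148/21, 7583/210, 85951/840]
→ [150, 36, 102]

at x=3,y=1 over L1,L2,L3,L4,L5,L6:
after L1 α=7/8: [1337/8, 609/8, 119/4]
after L2 α=2/5: [5707/40, 935/8, 2157/20]
after L3 α=1/6: [6611/48, 5179/48, 2257/24]
after L4 α=1/2: [9539/96, 7339/96, 7969/48]
after L5 α=1/3: [17651/144, 8011/144, 12217/72]
after L6 α=1/2: [18227/288, 36667/288, 20785/144]
→ [63, 127, 144]

at x=1,y=1 over L1,L2,L3,L4,L5,L6:
+L1 (α=1) → [48, 144, 26]
+L2 (α=2/3) → [292/3, 210, 256/3]
+L3 (α=6/7) → [178/3, 516/7, 2704/21]
+L4 (α=1/4) → [53, 1397/14, 774/7]
+L5 (α=4/7) → [879/7, 4191/98, 7138/49]
+L6 (α=2/5) → [533/7, 8865/98, 23962/245]
rounded: [76, 90, 98]


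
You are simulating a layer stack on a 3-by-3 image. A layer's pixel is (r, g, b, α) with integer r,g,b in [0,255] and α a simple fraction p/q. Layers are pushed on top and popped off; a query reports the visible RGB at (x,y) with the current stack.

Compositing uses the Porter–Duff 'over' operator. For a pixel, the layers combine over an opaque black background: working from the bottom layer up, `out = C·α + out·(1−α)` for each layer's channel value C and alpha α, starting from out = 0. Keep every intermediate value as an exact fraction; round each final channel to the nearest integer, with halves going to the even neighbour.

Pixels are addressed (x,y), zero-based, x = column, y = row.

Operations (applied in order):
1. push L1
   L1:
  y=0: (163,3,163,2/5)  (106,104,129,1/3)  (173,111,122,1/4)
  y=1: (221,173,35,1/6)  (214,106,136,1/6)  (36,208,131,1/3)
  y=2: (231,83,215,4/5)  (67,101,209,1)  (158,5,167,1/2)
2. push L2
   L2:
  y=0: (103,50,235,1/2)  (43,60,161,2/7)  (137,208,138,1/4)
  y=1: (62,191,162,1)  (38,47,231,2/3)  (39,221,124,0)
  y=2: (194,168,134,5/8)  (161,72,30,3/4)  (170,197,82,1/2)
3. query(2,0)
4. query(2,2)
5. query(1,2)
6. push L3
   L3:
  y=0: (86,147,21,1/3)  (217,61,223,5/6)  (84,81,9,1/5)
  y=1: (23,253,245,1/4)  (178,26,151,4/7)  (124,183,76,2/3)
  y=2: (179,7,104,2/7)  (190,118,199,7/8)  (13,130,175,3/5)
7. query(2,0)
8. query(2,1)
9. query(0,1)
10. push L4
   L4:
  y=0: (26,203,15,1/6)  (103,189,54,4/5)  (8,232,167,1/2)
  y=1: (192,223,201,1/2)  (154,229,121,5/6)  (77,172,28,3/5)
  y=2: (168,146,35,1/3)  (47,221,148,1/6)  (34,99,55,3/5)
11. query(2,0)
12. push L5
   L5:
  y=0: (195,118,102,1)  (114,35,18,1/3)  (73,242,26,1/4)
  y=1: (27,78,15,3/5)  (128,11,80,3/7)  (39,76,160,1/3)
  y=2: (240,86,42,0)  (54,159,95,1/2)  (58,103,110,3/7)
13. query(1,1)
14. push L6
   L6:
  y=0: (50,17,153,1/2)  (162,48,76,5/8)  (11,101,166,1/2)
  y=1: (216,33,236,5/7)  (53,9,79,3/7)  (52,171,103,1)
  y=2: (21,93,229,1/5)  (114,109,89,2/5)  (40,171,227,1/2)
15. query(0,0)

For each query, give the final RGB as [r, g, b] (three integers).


query (2,0) [L1,L2] — begin 0,0,0
+L1 (α=1/4) → [173/4, 111/4, 61/2]
+L2 (α=1/4) → [1067/16, 1165/16, 459/8]
→ [67, 73, 57]

query (2,2) [L1,L2] — begin 0,0,0
+L1 (α=1/2) → [79, 5/2, 167/2]
+L2 (α=1/2) → [249/2, 399/4, 331/4]
→ [124, 100, 83]

query (1,2) [L1,L2] — begin 0,0,0
L1 α=1: [67, 101, 209]
L2 α=3/4: [275/2, 317/4, 299/4]
= [138, 79, 75]

(2,0) stack=L1,L2,L3; from [0,0,0]:
+L1 (α=1/4) → [173/4, 111/4, 61/2]
+L2 (α=1/4) → [1067/16, 1165/16, 459/8]
+L3 (α=1/5) → [1403/20, 1489/20, 477/10]
→ [70, 74, 48]

query (2,1) [L1,L2,L3] — begin 0,0,0
+L1 (α=1/3) → [12, 208/3, 131/3]
+L2 (α=0) → [12, 208/3, 131/3]
+L3 (α=2/3) → [260/3, 1306/9, 587/9]
rounded: [87, 145, 65]

at x=0,y=1 over L1,L2,L3:
after L1 α=1/6: [221/6, 173/6, 35/6]
after L2 α=1: [62, 191, 162]
after L3 α=1/4: [209/4, 413/2, 731/4]
rounded: [52, 206, 183]

at x=2,y=0 over L1,L2,L3,L4:
L1 α=1/4: [173/4, 111/4, 61/2]
L2 α=1/4: [1067/16, 1165/16, 459/8]
L3 α=1/5: [1403/20, 1489/20, 477/10]
L4 α=1/2: [1563/40, 6129/40, 2147/20]
rounded: [39, 153, 107]

at x=1,y=1 over L1,L2,L3,L4,L5:
+L1 (α=1/6) → [107/3, 53/3, 68/3]
+L2 (α=2/3) → [335/9, 335/9, 1454/9]
+L3 (α=4/7) → [353/3, 647/21, 3266/21]
+L4 (α=5/6) → [2663/18, 12346/63, 15971/126]
+L5 (α=3/7) → [8782/63, 51463/441, 47062/441]
= [139, 117, 107]

(0,0) stack=L1,L2,L3,L4,L5,L6; from [0,0,0]:
after L1 α=2/5: [326/5, 6/5, 326/5]
after L2 α=1/2: [841/10, 128/5, 1501/10]
after L3 α=1/3: [1271/15, 991/15, 1606/15]
after L4 α=1/6: [1349/18, 800/9, 1651/18]
after L5 α=1: [195, 118, 102]
after L6 α=1/2: [245/2, 135/2, 255/2]
rounded: [122, 68, 128]


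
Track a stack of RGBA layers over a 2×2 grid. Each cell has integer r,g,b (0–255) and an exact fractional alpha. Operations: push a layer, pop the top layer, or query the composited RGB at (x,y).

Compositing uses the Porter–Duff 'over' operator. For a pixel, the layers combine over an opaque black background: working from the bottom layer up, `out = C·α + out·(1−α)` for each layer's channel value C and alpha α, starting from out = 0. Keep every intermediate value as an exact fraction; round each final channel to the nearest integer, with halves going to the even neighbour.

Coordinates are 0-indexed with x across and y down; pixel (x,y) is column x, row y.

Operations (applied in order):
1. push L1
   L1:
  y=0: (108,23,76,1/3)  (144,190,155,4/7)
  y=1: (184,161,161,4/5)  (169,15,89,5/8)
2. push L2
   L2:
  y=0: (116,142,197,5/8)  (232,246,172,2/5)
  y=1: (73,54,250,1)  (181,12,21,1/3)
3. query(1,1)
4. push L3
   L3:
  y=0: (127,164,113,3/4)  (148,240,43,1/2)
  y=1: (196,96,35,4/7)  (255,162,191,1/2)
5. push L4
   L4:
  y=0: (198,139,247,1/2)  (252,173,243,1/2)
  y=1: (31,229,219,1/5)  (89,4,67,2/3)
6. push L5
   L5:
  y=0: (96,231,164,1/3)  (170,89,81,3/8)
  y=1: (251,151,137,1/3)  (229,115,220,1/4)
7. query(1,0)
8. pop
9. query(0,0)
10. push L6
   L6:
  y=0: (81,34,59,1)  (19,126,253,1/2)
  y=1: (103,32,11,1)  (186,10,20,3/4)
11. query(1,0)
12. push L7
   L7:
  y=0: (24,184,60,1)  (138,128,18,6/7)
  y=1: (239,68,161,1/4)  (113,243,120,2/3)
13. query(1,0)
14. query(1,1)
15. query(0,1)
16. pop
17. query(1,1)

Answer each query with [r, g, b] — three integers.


query (1,1) [L1,L2] — begin 0,0,0
L1 α=5/8: [845/8, 75/8, 445/8]
L2 α=1/3: [523/4, 41/4, 529/12]
→ [131, 10, 44]

at x=1,y=0 over L1,L2,L3,L4,L5:
after L1 α=4/7: [576/7, 760/7, 620/7]
after L2 α=2/5: [4976/35, 5724/35, 4268/35]
after L3 α=1/2: [5078/35, 7062/35, 5773/70]
after L4 α=1/2: [6949/35, 13117/70, 22783/140]
after L5 α=3/8: [10519/56, 16855/112, 29587/224]
rounded: [188, 150, 132]

at x=0,y=0 over L1,L2,L3,L4:
L1 α=1/3: [36, 23/3, 76/3]
L2 α=5/8: [86, 733/8, 1061/8]
L3 α=3/4: [467/4, 4669/32, 3773/32]
L4 α=1/2: [1259/8, 9117/64, 11677/64]
→ [157, 142, 182]

at x=1,y=0 over L1,L2,L3,L4,L6:
after L1 α=4/7: [576/7, 760/7, 620/7]
after L2 α=2/5: [4976/35, 5724/35, 4268/35]
after L3 α=1/2: [5078/35, 7062/35, 5773/70]
after L4 α=1/2: [6949/35, 13117/70, 22783/140]
after L6 α=1/2: [3807/35, 21937/140, 58203/280]
→ [109, 157, 208]

(1,0) stack=L1,L2,L3,L4,L6,L7; from [0,0,0]:
L1 α=4/7: [576/7, 760/7, 620/7]
L2 α=2/5: [4976/35, 5724/35, 4268/35]
L3 α=1/2: [5078/35, 7062/35, 5773/70]
L4 α=1/2: [6949/35, 13117/70, 22783/140]
L6 α=1/2: [3807/35, 21937/140, 58203/280]
L7 α=6/7: [32787/245, 129457/980, 88443/1960]
→ [134, 132, 45]

query (1,1) [L1,L2,L3,L4,L6,L7] — begin 0,0,0
after L1 α=5/8: [845/8, 75/8, 445/8]
after L2 α=1/3: [523/4, 41/4, 529/12]
after L3 α=1/2: [1543/8, 689/8, 2821/24]
after L4 α=2/3: [989/8, 251/8, 6037/72]
after L6 α=3/4: [5453/32, 491/32, 10357/288]
after L7 α=2/3: [12685/96, 16043/96, 79477/864]
→ [132, 167, 92]

at x=0,y=1 over L1,L2,L3,L4,L6,L7:
+L1 (α=4/5) → [736/5, 644/5, 644/5]
+L2 (α=1) → [73, 54, 250]
+L3 (α=4/7) → [1003/7, 78, 890/7]
+L4 (α=1/5) → [4229/35, 541/5, 5093/35]
+L6 (α=1) → [103, 32, 11]
+L7 (α=1/4) → [137, 41, 97/2]
rounded: [137, 41, 48]

(1,1) stack=L1,L2,L3,L4,L6; from [0,0,0]:
after L1 α=5/8: [845/8, 75/8, 445/8]
after L2 α=1/3: [523/4, 41/4, 529/12]
after L3 α=1/2: [1543/8, 689/8, 2821/24]
after L4 α=2/3: [989/8, 251/8, 6037/72]
after L6 α=3/4: [5453/32, 491/32, 10357/288]
→ [170, 15, 36]


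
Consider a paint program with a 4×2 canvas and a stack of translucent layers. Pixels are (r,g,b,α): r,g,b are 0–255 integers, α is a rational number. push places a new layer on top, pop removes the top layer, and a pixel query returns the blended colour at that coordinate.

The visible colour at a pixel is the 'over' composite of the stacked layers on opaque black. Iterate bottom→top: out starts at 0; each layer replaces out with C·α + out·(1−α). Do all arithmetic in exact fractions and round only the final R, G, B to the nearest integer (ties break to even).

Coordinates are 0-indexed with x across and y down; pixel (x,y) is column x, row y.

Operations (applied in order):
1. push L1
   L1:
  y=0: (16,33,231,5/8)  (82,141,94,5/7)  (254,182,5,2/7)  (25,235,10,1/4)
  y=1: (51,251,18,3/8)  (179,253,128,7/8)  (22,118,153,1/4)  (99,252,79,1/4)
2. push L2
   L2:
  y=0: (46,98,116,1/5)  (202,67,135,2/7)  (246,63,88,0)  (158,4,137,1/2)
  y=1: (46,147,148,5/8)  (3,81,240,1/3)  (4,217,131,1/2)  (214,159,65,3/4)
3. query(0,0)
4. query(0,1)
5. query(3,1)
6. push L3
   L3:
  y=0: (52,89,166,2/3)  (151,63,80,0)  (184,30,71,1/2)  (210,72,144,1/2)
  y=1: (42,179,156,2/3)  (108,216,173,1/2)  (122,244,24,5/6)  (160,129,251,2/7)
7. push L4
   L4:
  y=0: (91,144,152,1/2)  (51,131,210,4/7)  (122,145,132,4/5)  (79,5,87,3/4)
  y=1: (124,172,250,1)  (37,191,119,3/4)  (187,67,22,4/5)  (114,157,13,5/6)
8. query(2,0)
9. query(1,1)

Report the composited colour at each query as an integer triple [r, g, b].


(0,0) stack=L1,L2; from [0,0,0]:
L1 α=5/8: [10, 165/8, 1155/8]
L2 α=1/5: [86/5, 361/10, 1387/10]
rounded: [17, 36, 139]

at x=0,y=1 over L1,L2:
after L1 α=3/8: [153/8, 753/8, 27/4]
after L2 α=5/8: [2299/64, 8139/64, 3041/32]
= [36, 127, 95]

query (3,1) [L1,L2] — begin 0,0,0
L1 α=1/4: [99/4, 63, 79/4]
L2 α=3/4: [2667/16, 135, 859/16]
rounded: [167, 135, 54]

(2,0) stack=L1,L2,L3,L4; from [0,0,0]:
+L1 (α=2/7) → [508/7, 52, 10/7]
+L2 (α=0) → [508/7, 52, 10/7]
+L3 (α=1/2) → [898/7, 41, 507/14]
+L4 (α=4/5) → [4314/35, 621/5, 7899/70]
rounded: [123, 124, 113]

at x=1,y=1 over L1,L2,L3,L4:
after L1 α=7/8: [1253/8, 1771/8, 112]
after L2 α=1/3: [1265/12, 2095/12, 464/3]
after L3 α=1/2: [2561/24, 4687/24, 983/6]
after L4 α=3/4: [5225/96, 18439/96, 3125/24]
→ [54, 192, 130]


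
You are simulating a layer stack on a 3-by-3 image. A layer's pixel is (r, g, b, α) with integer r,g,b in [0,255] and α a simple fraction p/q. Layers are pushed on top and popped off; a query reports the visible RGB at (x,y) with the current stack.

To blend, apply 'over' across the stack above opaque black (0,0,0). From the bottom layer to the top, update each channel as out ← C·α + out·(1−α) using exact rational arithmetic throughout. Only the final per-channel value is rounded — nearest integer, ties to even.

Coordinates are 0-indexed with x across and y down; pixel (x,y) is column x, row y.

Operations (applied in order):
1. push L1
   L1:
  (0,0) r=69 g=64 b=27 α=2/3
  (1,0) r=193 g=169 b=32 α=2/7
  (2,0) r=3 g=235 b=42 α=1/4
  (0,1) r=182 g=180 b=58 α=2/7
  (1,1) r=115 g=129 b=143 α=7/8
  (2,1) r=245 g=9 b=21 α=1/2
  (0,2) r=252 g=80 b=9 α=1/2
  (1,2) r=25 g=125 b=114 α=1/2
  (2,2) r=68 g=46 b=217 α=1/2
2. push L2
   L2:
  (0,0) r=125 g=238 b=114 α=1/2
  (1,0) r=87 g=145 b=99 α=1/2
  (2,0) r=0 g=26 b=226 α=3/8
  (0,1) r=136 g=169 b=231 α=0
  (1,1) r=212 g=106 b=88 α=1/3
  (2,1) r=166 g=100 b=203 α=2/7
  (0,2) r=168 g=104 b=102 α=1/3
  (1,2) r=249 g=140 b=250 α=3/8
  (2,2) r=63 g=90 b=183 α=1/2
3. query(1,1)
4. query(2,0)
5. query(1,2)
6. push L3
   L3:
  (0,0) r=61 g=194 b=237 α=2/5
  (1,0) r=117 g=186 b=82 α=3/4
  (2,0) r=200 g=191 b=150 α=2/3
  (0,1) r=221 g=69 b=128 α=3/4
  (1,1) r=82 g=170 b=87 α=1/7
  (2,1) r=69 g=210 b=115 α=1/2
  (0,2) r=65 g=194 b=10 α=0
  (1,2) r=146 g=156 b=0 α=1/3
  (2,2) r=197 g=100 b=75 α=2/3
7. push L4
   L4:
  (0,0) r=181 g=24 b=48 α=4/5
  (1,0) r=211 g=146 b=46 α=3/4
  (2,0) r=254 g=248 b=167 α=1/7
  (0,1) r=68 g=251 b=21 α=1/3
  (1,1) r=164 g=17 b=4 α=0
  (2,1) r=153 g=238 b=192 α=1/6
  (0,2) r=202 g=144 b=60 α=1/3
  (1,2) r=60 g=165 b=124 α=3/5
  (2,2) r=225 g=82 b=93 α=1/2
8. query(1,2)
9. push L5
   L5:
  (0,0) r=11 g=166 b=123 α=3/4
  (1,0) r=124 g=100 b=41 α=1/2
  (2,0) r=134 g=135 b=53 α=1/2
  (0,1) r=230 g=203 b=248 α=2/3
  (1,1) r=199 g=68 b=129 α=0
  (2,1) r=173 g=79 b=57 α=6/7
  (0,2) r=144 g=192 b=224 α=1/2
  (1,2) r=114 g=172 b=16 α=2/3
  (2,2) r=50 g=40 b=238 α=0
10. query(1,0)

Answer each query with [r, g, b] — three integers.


at x=1,y=1 over L1,L2:
+L1 (α=7/8) → [805/8, 903/8, 1001/8]
+L2 (α=1/3) → [551/4, 1327/12, 451/4]
= [138, 111, 113]

at x=2,y=0 over L1,L2:
L1 α=1/4: [3/4, 235/4, 21/2]
L2 α=3/8: [15/32, 1487/32, 1461/16]
rounded: [0, 46, 91]

at x=1,y=2 over L1,L2:
L1 α=1/2: [25/2, 125/2, 57]
L2 α=3/8: [1619/16, 1465/16, 1035/8]
= [101, 92, 129]

query (1,2) [L1,L2,L3,L4] — begin 0,0,0
+L1 (α=1/2) → [25/2, 125/2, 57]
+L2 (α=3/8) → [1619/16, 1465/16, 1035/8]
+L3 (α=1/3) → [929/8, 2713/24, 345/4]
+L4 (α=3/5) → [1649/20, 8653/60, 1089/10]
rounded: [82, 144, 109]

(1,0) stack=L1,L2,L3,L4,L5; from [0,0,0]:
after L1 α=2/7: [386/7, 338/7, 64/7]
after L2 α=1/2: [995/14, 1353/14, 757/14]
after L3 α=3/4: [5909/56, 9165/56, 4201/56]
after L4 α=3/4: [41357/224, 33693/224, 11929/224]
after L5 α=1/2: [69133/448, 56093/448, 21113/448]
rounded: [154, 125, 47]


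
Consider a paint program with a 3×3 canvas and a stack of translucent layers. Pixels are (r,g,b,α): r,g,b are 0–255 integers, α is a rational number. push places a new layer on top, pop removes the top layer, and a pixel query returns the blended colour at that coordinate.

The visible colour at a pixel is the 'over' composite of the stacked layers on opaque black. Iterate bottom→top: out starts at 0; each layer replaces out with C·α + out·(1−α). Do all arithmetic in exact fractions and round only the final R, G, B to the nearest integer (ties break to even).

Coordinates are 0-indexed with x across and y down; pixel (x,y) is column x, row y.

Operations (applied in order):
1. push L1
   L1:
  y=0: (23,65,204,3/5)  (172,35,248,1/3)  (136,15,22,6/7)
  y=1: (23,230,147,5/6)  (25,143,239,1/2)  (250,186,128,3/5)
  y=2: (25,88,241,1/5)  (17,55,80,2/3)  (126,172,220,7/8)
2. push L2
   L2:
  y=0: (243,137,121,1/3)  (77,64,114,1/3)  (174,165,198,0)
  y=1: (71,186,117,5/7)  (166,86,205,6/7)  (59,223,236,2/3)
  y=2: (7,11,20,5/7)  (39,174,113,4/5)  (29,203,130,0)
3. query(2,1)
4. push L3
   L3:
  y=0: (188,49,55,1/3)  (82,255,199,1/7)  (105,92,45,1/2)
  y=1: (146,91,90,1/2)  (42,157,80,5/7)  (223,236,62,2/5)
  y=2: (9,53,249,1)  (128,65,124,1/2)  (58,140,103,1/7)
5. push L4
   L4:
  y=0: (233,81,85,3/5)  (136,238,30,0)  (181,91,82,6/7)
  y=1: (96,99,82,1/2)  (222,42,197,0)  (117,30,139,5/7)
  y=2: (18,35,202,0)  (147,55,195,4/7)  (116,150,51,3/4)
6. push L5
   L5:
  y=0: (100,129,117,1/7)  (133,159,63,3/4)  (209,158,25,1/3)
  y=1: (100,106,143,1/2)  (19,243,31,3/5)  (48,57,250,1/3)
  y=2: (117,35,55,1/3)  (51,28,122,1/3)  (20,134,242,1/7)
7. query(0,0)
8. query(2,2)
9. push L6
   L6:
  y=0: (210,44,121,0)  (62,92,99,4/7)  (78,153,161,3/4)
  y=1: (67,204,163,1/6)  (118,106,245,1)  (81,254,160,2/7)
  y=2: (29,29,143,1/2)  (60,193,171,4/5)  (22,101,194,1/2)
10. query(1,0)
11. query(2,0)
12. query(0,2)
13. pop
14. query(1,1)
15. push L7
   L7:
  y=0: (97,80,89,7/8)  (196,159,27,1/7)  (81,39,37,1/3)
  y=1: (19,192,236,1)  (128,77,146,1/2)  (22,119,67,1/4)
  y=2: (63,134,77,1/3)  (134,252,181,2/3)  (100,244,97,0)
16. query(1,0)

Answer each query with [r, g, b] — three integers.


at x=2,y=1 over L1,L2:
+L1 (α=3/5) → [150, 558/5, 384/5]
+L2 (α=2/3) → [268/3, 2788/15, 2744/15]
= [89, 186, 183]

query (0,0) [L1,L2,L3,L4,L5] — begin 0,0,0
L1 α=3/5: [69/5, 39, 612/5]
L2 α=1/3: [451/5, 215/3, 1829/15]
L3 α=1/3: [614/5, 577/9, 4483/45]
L4 α=3/5: [4723/25, 3341/45, 20441/225]
L5 α=1/7: [30838/175, 1231/15, 49657/525]
rounded: [176, 82, 95]

(2,2) stack=L1,L2,L3,L4,L5; from [0,0,0]:
+L1 (α=7/8) → [441/4, 301/2, 385/2]
+L2 (α=0) → [441/4, 301/2, 385/2]
+L3 (α=1/7) → [1439/14, 149, 1258/7]
+L4 (α=3/4) → [6311/56, 599/4, 2329/28]
+L5 (α=1/7) → [19493/196, 295/2, 10375/98]
→ [99, 148, 106]

query (1,0) [L1,L2,L3,L4,L5,L6] — begin 0,0,0
+L1 (α=1/3) → [172/3, 35/3, 248/3]
+L2 (α=1/3) → [575/9, 262/9, 838/9]
+L3 (α=1/7) → [1396/21, 1289/21, 2273/21]
+L4 (α=0) → [1396/21, 1289/21, 2273/21]
+L5 (α=3/4) → [9775/84, 5653/42, 3121/42]
+L6 (α=4/7) → [16719/196, 10805/98, 8665/98]
→ [85, 110, 88]

at x=2,y=0 over L1,L2,L3,L4,L5,L6:
after L1 α=6/7: [816/7, 90/7, 132/7]
after L2 α=0: [816/7, 90/7, 132/7]
after L3 α=1/2: [1551/14, 367/7, 447/14]
after L4 α=6/7: [16755/98, 4189/49, 7335/98]
after L5 α=1/3: [26996/147, 16120/147, 8560/147]
after L6 α=3/4: [30697/294, 83593/588, 79561/588]
= [104, 142, 135]

(0,2) stack=L1,L2,L3,L4,L5,L6; from [0,0,0]:
after L1 α=1/5: [5, 88/5, 241/5]
after L2 α=5/7: [45/7, 451/35, 982/35]
after L3 α=1: [9, 53, 249]
after L4 α=0: [9, 53, 249]
after L5 α=1/3: [45, 47, 553/3]
after L6 α=1/2: [37, 38, 491/3]
rounded: [37, 38, 164]

(1,1) stack=L1,L2,L3,L4,L5; from [0,0,0]:
after L1 α=1/2: [25/2, 143/2, 239/2]
after L2 α=6/7: [2017/14, 1175/14, 2699/14]
after L3 α=5/7: [3487/49, 6670/49, 5499/49]
after L4 α=0: [3487/49, 6670/49, 5499/49]
after L5 α=3/5: [9767/245, 49061/245, 3111/49]
→ [40, 200, 63]

(1,0) stack=L1,L2,L3,L4,L5,L7; from [0,0,0]:
L1 α=1/3: [172/3, 35/3, 248/3]
L2 α=1/3: [575/9, 262/9, 838/9]
L3 α=1/7: [1396/21, 1289/21, 2273/21]
L4 α=0: [1396/21, 1289/21, 2273/21]
L5 α=3/4: [9775/84, 5653/42, 3121/42]
L7 α=1/7: [12519/98, 6766/49, 3310/49]
= [128, 138, 68]


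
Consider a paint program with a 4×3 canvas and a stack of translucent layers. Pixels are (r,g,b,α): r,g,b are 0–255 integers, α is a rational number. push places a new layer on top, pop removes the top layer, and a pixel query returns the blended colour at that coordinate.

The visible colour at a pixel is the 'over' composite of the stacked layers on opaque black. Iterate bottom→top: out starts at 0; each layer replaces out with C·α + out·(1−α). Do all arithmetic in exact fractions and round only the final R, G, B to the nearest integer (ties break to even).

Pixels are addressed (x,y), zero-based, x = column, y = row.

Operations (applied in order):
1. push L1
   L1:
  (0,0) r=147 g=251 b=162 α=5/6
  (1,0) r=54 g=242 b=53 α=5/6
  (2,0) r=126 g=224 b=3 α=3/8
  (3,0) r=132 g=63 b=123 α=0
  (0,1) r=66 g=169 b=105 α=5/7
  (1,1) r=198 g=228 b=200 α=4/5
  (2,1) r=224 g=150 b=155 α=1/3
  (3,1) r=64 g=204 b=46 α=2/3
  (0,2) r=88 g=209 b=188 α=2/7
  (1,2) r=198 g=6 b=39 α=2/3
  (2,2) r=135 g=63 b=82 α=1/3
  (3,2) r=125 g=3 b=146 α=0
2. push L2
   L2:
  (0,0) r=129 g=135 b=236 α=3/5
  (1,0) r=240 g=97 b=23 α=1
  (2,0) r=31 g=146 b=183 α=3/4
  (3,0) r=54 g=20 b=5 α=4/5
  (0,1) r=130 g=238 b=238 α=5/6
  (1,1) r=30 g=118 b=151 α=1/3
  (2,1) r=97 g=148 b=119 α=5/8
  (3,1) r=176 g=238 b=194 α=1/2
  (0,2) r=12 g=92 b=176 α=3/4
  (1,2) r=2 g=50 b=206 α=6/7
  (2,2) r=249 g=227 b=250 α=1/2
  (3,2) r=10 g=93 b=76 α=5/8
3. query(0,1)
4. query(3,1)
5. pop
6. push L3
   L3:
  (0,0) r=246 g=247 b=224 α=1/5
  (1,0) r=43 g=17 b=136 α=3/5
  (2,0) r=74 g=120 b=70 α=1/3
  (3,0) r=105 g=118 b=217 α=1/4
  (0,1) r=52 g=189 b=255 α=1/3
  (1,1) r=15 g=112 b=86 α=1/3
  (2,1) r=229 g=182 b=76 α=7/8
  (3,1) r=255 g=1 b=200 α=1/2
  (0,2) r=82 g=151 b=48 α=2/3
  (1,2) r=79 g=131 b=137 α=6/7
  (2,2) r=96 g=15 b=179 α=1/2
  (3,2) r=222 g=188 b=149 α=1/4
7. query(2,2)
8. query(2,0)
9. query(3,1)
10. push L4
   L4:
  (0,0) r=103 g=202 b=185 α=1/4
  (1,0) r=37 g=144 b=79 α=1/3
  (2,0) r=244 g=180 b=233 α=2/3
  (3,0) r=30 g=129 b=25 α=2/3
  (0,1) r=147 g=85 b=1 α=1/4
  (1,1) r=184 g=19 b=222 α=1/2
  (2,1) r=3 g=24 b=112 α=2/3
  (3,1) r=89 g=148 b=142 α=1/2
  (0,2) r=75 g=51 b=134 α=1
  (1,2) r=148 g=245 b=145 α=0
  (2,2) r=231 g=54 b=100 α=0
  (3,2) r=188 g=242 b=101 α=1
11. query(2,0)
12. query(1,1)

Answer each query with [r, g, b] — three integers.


query (0,1) [L1,L2] — begin 0,0,0
L1 α=5/7: [330/7, 845/7, 75]
L2 α=5/6: [2440/21, 9175/42, 1265/6]
rounded: [116, 218, 211]

query (3,1) [L1,L2] — begin 0,0,0
after L1 α=2/3: [128/3, 136, 92/3]
after L2 α=1/2: [328/3, 187, 337/3]
= [109, 187, 112]

at x=2,y=2 over L1,L3:
after L1 α=1/3: [45, 21, 82/3]
after L3 α=1/2: [141/2, 18, 619/6]
rounded: [70, 18, 103]

(2,0) stack=L1,L3; from [0,0,0]:
after L1 α=3/8: [189/4, 84, 9/8]
after L3 α=1/3: [337/6, 96, 289/12]
→ [56, 96, 24]

at x=3,y=1 over L1,L3:
L1 α=2/3: [128/3, 136, 92/3]
L3 α=1/2: [893/6, 137/2, 346/3]
= [149, 68, 115]

query (2,0) [L1,L3,L4] — begin 0,0,0
+L1 (α=3/8) → [189/4, 84, 9/8]
+L3 (α=1/3) → [337/6, 96, 289/12]
+L4 (α=2/3) → [3265/18, 152, 5881/36]
= [181, 152, 163]

query (1,1) [L1,L3,L4] — begin 0,0,0
after L1 α=4/5: [792/5, 912/5, 160]
after L3 α=1/3: [553/5, 2384/15, 406/3]
after L4 α=1/2: [1473/10, 2669/30, 536/3]
= [147, 89, 179]


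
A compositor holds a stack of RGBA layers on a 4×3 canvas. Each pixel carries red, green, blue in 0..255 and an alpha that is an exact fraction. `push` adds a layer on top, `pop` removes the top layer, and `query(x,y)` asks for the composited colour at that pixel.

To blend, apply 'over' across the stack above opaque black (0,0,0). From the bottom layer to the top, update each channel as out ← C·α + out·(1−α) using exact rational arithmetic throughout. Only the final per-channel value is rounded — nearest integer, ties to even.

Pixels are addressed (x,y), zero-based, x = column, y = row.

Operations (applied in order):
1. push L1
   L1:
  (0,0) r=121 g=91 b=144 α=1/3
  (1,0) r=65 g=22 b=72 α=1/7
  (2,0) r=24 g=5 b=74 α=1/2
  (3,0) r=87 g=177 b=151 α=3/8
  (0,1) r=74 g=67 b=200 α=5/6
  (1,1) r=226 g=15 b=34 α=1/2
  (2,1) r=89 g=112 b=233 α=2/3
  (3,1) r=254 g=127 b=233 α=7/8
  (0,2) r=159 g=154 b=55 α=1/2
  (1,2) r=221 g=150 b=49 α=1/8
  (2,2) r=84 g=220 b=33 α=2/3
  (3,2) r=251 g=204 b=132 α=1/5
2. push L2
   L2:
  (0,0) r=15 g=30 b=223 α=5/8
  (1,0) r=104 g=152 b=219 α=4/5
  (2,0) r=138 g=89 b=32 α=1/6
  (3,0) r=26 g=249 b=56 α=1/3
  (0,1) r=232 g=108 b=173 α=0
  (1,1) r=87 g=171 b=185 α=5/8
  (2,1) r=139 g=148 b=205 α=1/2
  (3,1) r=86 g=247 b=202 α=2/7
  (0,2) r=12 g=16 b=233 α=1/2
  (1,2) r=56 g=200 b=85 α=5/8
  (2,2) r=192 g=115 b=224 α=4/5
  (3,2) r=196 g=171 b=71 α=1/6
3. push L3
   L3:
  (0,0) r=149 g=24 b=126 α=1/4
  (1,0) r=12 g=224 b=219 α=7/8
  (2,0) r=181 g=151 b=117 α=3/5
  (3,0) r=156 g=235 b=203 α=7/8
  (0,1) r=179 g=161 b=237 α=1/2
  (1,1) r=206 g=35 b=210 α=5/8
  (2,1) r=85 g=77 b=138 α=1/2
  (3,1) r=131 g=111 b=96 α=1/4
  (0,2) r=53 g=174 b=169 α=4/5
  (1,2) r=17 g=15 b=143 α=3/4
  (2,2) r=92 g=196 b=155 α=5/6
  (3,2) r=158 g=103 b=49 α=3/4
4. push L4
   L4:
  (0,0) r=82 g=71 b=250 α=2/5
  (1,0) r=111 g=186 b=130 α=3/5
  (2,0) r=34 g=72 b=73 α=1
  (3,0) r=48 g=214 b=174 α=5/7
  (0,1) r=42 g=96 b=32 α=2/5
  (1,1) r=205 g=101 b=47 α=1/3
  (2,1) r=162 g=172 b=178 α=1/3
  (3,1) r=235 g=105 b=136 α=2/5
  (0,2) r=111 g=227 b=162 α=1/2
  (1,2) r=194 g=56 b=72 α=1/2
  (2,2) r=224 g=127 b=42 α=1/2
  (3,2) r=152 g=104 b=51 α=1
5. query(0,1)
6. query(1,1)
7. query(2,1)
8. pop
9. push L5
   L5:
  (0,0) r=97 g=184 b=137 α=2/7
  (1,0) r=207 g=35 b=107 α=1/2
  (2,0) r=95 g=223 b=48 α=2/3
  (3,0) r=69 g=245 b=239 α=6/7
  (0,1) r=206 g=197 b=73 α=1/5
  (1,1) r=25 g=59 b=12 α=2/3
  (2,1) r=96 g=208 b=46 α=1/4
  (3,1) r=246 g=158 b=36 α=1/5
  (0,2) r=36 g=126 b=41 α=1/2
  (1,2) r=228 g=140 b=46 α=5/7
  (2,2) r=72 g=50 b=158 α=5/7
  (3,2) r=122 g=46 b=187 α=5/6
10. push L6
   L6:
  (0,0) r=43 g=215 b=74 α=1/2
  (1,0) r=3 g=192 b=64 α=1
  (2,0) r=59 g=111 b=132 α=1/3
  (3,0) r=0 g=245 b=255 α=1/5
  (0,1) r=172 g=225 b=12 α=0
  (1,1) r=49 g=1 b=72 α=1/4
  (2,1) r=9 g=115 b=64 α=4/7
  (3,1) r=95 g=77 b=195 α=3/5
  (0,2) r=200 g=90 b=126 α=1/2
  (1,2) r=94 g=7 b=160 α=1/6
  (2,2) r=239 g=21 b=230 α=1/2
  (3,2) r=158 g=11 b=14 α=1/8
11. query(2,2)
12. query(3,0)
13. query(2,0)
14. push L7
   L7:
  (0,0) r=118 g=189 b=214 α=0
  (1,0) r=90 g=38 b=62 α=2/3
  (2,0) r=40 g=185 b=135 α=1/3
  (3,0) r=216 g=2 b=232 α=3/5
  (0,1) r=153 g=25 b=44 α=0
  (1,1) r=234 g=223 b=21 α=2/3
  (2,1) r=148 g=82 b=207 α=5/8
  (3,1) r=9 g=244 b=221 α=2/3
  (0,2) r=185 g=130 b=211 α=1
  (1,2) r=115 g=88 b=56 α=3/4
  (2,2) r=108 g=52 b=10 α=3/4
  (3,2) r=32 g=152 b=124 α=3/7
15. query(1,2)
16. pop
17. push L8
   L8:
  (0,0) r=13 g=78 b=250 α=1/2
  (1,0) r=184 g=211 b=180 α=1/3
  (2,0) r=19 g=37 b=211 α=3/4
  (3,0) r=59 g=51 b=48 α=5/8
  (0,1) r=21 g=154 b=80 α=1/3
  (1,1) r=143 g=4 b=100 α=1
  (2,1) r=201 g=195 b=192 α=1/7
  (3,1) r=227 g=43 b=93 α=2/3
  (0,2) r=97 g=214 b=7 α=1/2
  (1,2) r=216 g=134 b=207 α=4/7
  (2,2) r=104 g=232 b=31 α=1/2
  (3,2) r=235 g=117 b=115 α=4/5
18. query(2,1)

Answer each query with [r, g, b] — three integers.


query (0,1) [L1,L2,L3,L4] — begin 0,0,0
after L1 α=5/6: [185/3, 335/6, 500/3]
after L2 α=0: [185/3, 335/6, 500/3]
after L3 α=1/2: [361/3, 1301/12, 1211/6]
after L4 α=2/5: [89, 2069/20, 1339/10]
→ [89, 103, 134]

(1,1) stack=L1,L2,L3,L4; from [0,0,0]:
L1 α=1/2: [113, 15/2, 17]
L2 α=5/8: [387/4, 1755/16, 122]
L3 α=5/8: [5281/32, 8065/128, 177]
L4 α=1/3: [8561/48, 4843/64, 401/3]
rounded: [178, 76, 134]

query (2,1) [L1,L2,L3,L4] — begin 0,0,0
L1 α=2/3: [178/3, 224/3, 466/3]
L2 α=1/2: [595/6, 334/3, 1081/6]
L3 α=1/2: [1105/12, 565/6, 1909/12]
L4 α=1/3: [2077/18, 1081/9, 2977/18]
→ [115, 120, 165]

at x=2,y=2 over L1,L2,L3,L5,L6:
after L1 α=2/3: [56, 440/3, 22]
after L2 α=4/5: [824/5, 364/3, 918/5]
after L3 α=5/6: [1562/15, 1652/9, 4793/30]
after L5 α=5/7: [8524/105, 5554/63, 16643/105]
after L6 α=1/2: [33619/210, 6877/126, 40793/210]
rounded: [160, 55, 194]

(3,0) stack=L1,L2,L3,L5,L6; from [0,0,0]:
L1 α=3/8: [261/8, 531/8, 453/8]
L2 α=1/3: [365/12, 509/4, 677/12]
L3 α=7/8: [13469/96, 7089/32, 17729/96]
L5 α=6/7: [53213/672, 54129/224, 22199/96]
L6 α=1/5: [53213/840, 67849/280, 28319/120]
rounded: [63, 242, 236]

query (2,0) [L1,L2,L3,L5,L6] — begin 0,0,0
after L1 α=1/2: [12, 5/2, 37]
after L2 α=1/6: [33, 203/12, 217/6]
after L3 α=3/5: [609/5, 2921/30, 254/3]
after L5 α=2/3: [1559/15, 16301/90, 542/9]
after L6 α=1/3: [4003/45, 21296/135, 2272/27]
= [89, 158, 84]

query (1,2) [L1,L2,L3,L5,L6,L7] — begin 0,0,0
L1 α=1/8: [221/8, 75/4, 49/8]
L2 α=5/8: [2903/64, 4225/32, 3547/64]
L3 α=3/4: [6167/256, 5665/128, 31003/256]
L5 α=5/7: [152087/896, 50465/448, 60443/896]
L6 α=1/6: [281553/1792, 255461/2688, 148525/1792]
L7 α=3/4: [899793/7168, 965093/10752, 449581/7168]
= [126, 90, 63]

query (2,1) [L1,L2,L3,L5,L6,L8] — begin 0,0,0
+L1 (α=2/3) → [178/3, 224/3, 466/3]
+L2 (α=1/2) → [595/6, 334/3, 1081/6]
+L3 (α=1/2) → [1105/12, 565/6, 1909/12]
+L5 (α=1/4) → [1489/16, 981/8, 2093/16]
+L6 (α=4/7) → [5043/112, 6623/56, 10375/112]
+L8 (α=1/7) → [26385/392, 25329/196, 41877/392]
= [67, 129, 107]
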